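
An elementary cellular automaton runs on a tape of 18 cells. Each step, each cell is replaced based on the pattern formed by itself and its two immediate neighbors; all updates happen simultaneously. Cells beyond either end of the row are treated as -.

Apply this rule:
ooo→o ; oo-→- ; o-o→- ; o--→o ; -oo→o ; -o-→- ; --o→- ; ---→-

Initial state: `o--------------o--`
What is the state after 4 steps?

-o--------------o-
--o--------------o
---o--------------
----o-------------

----o-------------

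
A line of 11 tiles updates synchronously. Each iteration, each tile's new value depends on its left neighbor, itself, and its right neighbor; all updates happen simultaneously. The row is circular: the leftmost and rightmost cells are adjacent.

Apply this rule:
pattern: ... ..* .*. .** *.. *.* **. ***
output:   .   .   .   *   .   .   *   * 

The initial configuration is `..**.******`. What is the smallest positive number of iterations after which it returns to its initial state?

1

..**.******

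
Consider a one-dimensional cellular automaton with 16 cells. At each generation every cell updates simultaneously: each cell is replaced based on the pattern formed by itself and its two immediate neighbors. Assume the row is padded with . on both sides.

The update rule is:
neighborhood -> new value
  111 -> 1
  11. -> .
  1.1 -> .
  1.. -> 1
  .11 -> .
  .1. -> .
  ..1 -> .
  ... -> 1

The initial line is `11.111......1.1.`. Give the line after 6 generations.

....1.11111....1
111....111.111..
.1.111..1...1.11
....1.1..11.....
111....1...11111
.1.111..11..111.

.1.111..11..111.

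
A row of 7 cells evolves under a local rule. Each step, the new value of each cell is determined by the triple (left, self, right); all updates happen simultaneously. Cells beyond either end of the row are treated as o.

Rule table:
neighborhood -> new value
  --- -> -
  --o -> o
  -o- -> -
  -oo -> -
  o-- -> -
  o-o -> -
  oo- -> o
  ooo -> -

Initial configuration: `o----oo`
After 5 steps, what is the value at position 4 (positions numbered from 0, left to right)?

o---o--
o--o--o
o-o--o-
o---o--  (repeats step 1; period 3)
step 5: o--o--o
position 4 holds -

-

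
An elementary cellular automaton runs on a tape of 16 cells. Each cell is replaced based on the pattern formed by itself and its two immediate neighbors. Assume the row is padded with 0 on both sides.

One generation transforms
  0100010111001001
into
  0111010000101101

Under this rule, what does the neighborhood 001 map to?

0

At position 0 the neighborhood is 001; the next row has 0 there.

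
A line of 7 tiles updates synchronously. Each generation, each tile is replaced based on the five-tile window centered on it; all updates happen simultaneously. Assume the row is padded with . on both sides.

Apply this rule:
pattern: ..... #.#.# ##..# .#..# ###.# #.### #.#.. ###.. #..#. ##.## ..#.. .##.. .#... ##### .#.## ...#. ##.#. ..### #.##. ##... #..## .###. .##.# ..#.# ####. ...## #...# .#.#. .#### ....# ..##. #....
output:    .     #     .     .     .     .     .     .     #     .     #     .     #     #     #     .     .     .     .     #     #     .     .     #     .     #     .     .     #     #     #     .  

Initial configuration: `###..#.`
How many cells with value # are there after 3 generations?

generation 1: ....###
generation 2: ..##...
generation 3: ###.#..
count of #: 4

4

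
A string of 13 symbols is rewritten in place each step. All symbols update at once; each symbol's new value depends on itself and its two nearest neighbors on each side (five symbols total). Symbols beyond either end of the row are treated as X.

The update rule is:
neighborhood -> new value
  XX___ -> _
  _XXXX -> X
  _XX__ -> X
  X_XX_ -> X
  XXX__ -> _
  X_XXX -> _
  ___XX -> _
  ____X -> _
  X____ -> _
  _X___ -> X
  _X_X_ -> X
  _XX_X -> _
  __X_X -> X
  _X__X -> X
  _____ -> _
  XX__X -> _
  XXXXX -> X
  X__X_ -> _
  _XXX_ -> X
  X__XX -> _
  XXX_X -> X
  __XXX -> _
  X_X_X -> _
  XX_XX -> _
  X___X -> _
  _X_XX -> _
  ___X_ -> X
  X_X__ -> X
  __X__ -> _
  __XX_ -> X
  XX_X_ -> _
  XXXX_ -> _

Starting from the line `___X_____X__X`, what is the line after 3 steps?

___X_X__XX_X_

__X_X___X_X__
__XXXX_XXXXX_
___X_X__XX_X_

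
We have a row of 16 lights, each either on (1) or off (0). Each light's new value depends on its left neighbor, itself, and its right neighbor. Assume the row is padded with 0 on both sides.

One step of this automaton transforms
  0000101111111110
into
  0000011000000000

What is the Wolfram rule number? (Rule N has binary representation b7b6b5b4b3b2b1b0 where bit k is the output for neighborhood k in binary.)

position 7: 111 → 0  (bit 7 = 0)
position 14: 110 → 0  (bit 6 = 0)
position 5: 101 → 1  (bit 5 = 1)
position 15: 100 → 0  (bit 4 = 0)
position 6: 011 → 1  (bit 3 = 1)
position 4: 010 → 0  (bit 2 = 0)
position 3: 001 → 0  (bit 1 = 0)
position 0: 000 → 0  (bit 0 = 0)
bits b7..b0 = 00101000 = 40

40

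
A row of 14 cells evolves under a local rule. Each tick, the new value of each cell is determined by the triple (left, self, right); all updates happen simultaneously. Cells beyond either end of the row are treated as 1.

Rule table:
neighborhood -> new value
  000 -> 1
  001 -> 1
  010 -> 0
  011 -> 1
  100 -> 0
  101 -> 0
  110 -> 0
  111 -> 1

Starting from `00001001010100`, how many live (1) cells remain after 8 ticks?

tick 1: 01110010000001
tick 2: 01100100111111
tick 3: 01001001111111
tick 4: 00010011111111
tick 5: 01100111111111
tick 6: 01001111111111
tick 7: 00011111111111
tick 8: 01111111111111
count of 1: 13

13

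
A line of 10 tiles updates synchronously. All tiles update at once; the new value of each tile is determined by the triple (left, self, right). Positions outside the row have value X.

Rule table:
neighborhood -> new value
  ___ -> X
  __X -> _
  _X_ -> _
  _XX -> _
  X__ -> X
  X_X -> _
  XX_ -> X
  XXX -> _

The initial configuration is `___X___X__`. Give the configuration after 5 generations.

generation 1: XX__XX__X_
generation 2: _XX__XX___
generation 3: __XX__XXX_
generation 4: X__XX___X_
generation 5: XX__XXX___

XX__XXX___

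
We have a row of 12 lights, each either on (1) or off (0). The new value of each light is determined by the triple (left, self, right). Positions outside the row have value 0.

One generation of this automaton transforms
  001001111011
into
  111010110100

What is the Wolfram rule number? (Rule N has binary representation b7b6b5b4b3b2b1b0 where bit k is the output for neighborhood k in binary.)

167

position 6: 111 → 1  (bit 7 = 1)
position 8: 110 → 0  (bit 6 = 0)
position 9: 101 → 1  (bit 5 = 1)
position 3: 100 → 0  (bit 4 = 0)
position 5: 011 → 0  (bit 3 = 0)
position 2: 010 → 1  (bit 2 = 1)
position 1: 001 → 1  (bit 1 = 1)
position 0: 000 → 1  (bit 0 = 1)
bits b7..b0 = 10100111 = 167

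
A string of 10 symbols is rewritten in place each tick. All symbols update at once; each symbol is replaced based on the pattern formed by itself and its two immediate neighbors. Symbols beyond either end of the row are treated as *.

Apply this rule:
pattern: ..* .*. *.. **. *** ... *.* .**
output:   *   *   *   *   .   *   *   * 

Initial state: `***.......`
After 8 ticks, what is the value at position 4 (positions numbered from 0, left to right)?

..********
***.......  (repeats tick 0; period 2)
tick 8: ***.......
position 4 holds .

.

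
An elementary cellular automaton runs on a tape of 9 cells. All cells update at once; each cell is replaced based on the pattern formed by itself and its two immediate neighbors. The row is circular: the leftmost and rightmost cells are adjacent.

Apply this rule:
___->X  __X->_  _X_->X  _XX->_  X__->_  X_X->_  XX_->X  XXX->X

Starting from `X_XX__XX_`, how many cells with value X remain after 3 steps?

4

X__X___X_
X__X_X_X_
X__X_X_X_
count of X: 4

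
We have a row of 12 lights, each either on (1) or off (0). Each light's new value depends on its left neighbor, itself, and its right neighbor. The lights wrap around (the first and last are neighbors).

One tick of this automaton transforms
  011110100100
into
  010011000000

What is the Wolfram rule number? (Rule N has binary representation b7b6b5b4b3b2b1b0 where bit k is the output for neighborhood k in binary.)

position 2: 111 → 0  (bit 7 = 0)
position 4: 110 → 1  (bit 6 = 1)
position 5: 101 → 1  (bit 5 = 1)
position 7: 100 → 0  (bit 4 = 0)
position 1: 011 → 1  (bit 3 = 1)
position 6: 010 → 0  (bit 2 = 0)
position 0: 001 → 0  (bit 1 = 0)
position 11: 000 → 0  (bit 0 = 0)
bits b7..b0 = 01101000 = 104

104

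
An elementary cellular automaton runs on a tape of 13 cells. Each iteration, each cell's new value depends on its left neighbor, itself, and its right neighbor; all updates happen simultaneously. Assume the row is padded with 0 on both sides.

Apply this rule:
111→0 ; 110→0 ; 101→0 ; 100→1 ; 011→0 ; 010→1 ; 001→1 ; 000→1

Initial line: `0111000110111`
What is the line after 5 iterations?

1000111000000
1111000111111
0000111000000
1111000111111  (repeats iteration 2; period 2)
iteration 5: 0000111000000

0000111000000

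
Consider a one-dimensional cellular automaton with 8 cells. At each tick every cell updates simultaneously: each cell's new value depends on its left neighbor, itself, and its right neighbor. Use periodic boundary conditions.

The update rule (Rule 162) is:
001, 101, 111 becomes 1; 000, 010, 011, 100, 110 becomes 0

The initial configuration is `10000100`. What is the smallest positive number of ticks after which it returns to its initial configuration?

8

tick 1: 00001001
tick 2: 00010010
tick 3: 00100100
tick 4: 01001000
tick 5: 10010000
tick 6: 00100001
tick 7: 01000010
tick 8: 10000100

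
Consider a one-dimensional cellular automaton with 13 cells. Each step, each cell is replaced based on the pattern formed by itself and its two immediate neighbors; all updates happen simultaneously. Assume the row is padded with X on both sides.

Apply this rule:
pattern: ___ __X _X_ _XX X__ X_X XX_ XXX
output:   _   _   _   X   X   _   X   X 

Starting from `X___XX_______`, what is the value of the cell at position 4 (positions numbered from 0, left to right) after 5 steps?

XX__XXX______
XXX_XXXX_____
XXX_XXXXX____
XXX_XXXXXX___
XXX_XXXXXXX__
position 4 holds X

X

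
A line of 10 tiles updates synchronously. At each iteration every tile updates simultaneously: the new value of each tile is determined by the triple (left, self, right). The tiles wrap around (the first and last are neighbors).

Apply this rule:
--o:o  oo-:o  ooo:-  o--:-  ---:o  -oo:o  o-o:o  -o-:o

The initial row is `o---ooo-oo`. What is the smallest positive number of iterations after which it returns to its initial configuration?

15

o-ooo-ooo-
ooo-ooo-oo
--ooo-ooo-
ooo-ooo-o-
o-ooo-oooo
ooo-ooo---
o-ooo-o-oo
ooo-ooooo-
o-ooo---oo
ooo-o-ooo-
o-ooooo-oo
ooo---ooo-
o-o-ooo-oo
ooooo-ooo-
o---ooo-oo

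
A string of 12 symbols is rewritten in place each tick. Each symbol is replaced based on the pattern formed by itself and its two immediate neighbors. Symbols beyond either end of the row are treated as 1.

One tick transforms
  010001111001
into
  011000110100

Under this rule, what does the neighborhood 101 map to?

At position 0 the neighborhood is 101; the next row has 0 there.

0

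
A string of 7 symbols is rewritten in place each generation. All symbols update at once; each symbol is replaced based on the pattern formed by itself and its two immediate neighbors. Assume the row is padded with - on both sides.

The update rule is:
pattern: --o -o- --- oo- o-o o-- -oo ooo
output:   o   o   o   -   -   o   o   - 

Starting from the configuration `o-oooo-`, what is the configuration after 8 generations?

o-ooooo

generation 1: o-o---o
generation 2: o-ooooo
generation 3: o-o----
generation 4: o-ooooo  (repeats generation 2; period 2)
generation 8: o-ooooo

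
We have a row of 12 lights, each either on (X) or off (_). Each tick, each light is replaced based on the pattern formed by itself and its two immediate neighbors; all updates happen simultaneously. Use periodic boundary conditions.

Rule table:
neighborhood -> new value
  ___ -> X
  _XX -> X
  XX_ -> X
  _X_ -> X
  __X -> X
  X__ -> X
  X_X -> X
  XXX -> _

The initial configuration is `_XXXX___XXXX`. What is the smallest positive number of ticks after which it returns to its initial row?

XX__XXXXX__X
_XXXX___XXXX

2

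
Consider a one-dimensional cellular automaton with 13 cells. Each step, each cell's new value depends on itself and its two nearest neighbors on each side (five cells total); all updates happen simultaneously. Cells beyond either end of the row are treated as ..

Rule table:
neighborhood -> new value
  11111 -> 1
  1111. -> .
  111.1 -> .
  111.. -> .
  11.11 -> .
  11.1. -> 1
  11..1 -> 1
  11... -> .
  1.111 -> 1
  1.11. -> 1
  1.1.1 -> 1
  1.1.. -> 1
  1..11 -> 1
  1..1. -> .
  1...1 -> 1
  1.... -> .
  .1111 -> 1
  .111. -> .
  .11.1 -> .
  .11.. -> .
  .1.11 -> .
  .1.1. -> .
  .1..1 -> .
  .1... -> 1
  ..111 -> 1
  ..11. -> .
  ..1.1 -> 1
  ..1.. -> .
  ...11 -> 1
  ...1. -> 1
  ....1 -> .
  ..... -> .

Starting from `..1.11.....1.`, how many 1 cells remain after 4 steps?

step 1: .11.1.....1.1
step 2: 1..111...11.1
step 3: ..11...11..11
step 4: .1...11..11..
count of 1: 5

5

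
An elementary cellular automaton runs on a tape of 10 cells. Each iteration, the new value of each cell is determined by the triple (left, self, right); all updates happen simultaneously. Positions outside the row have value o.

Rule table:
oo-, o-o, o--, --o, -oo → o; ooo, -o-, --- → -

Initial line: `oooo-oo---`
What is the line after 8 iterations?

o---ooooo-

iteration 1: ---ooooo-o
iteration 2: o-oo---ooo
iteration 3: ooooo-oo--
iteration 4: ----oooooo
iteration 5: o--oo-----
iteration 6: oooooo---o
iteration 7: -----oo-oo
iteration 8: o---ooooo-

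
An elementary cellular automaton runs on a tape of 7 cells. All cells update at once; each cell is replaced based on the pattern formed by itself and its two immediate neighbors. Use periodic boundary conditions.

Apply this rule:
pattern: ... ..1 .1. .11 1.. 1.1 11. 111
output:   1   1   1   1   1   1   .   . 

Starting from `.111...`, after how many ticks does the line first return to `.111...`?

tick 1: 11..111
tick 2: ..111..
tick 3: 111..11
tick 4: ...111.
tick 5: 1111..1
tick 6: ....111
tick 7: 11111..
tick 8: 1....11
tick 9: .11111.
tick 10: 11....1
tick 11: ..11111
tick 12: 111....
tick 13: 1..1111
tick 14: .111...

14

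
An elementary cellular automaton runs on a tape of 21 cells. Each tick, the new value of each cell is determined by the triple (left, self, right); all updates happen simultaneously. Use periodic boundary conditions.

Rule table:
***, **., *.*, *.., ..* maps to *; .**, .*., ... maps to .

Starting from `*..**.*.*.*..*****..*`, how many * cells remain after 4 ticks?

tick 1: ***.**.*.*.**.******.
tick 2: .***.**.*.*.**.******
tick 3: *.***.**.*.*.**.*****
tick 4: **.***.**.*.*.**.****
count of *: 15

15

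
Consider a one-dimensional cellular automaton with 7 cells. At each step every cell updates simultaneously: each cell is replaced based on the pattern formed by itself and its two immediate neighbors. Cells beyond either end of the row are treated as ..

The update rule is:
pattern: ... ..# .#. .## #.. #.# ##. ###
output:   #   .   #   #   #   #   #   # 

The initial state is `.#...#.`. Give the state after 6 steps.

.######

.###.##
.######
.######  (fixed point — unchanged through step 6)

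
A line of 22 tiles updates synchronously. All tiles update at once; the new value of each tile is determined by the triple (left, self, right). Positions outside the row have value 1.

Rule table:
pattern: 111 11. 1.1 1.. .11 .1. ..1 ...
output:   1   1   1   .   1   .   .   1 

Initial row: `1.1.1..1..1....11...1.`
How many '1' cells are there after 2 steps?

11.1........11.11.1..1
111..111111.111111...1
count of 1: 16

16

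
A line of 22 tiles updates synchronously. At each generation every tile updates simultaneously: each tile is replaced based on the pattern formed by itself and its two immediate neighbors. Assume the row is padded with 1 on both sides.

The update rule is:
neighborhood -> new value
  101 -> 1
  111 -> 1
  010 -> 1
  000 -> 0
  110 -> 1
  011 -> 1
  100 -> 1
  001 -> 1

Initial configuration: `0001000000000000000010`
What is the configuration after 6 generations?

1111111111000011111111

generation 1: 1011100000000000000111
generation 2: 1111110000000000001111
generation 3: 1111111000000000011111
generation 4: 1111111100000000111111
generation 5: 1111111110000001111111
generation 6: 1111111111000011111111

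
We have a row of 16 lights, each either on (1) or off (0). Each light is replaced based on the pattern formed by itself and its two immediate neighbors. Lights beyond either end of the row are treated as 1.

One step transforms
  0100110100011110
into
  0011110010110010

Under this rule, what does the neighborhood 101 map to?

0

At position 0 the neighborhood is 101; the next row has 0 there.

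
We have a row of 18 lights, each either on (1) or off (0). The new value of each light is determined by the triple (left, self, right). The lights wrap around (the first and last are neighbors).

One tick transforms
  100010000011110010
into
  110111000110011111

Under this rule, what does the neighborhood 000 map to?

At position 2 the neighborhood is 000; the next row has 0 there.

0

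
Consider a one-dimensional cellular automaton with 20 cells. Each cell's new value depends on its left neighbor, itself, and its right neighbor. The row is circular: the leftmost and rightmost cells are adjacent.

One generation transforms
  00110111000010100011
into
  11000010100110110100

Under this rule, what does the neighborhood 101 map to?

0

At position 4 the neighborhood is 101; the next row has 0 there.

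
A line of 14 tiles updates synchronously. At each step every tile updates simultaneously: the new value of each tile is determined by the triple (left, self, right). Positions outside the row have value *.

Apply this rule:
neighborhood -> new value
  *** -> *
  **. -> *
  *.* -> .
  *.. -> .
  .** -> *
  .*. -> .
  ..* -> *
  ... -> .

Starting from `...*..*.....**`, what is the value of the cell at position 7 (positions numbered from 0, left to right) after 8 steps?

*

step 1: ..*..*.....***
step 2: .*..*.....****
step 3: ...*.....*****
step 4: ..*.....******
step 5: .*.....*******
step 6: ......********
step 7: .....*********
step 8: ....**********
position 7 holds *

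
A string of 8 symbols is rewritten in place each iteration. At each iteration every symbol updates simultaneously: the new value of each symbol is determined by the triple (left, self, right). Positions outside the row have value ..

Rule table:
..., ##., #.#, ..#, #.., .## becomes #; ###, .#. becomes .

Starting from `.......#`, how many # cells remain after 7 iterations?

7

#######.
#.....##
.#######
##.....#
#######.  (repeats iteration 1; period 4)
iteration 7: .#######
count of #: 7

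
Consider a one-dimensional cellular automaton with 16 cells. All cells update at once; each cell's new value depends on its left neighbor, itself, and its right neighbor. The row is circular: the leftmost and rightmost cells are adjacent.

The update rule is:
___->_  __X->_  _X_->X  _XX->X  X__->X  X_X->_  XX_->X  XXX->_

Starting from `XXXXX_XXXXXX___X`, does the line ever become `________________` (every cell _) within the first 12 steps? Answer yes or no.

step 1: ____X_X____XX__X
step 2: X___X_XX___XXX_X
step 3: XX__X_XXX__X_X_X
step 4: _XX_X_X_XX_X_X_X
step 5: _XX_X_X_XX_X_X_X  (fixed point — unchanged through step 12)
step 12 is _XX_X_X_XX_X_X_X, still not uniform _

no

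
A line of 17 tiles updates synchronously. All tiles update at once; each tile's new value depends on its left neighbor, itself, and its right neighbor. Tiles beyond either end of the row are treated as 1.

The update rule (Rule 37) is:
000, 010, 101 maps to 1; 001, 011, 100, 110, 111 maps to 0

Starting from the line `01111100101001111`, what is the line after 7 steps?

step 1: 10000000111000000
step 2: 00111110000011110
step 3: 00000000111000001
step 4: 01111110000011100
step 5: 10000000111000000  (repeats step 1; period 4)
step 7: 00000000111000001

00000000111000001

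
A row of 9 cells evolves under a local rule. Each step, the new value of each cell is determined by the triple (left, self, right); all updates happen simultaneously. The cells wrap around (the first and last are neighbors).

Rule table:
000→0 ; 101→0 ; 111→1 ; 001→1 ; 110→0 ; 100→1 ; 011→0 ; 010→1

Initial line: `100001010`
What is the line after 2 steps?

001100010

110011010
001100010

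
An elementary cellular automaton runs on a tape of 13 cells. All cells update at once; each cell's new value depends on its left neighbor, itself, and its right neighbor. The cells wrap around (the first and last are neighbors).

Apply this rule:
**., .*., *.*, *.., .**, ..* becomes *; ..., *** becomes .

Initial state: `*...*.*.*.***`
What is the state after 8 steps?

....**..**...

step 1: **.********..
step 2: ****......***
step 3: ...**....**..
step 4: ..****..****.
step 5: .**..****..**
step 6: ******..*****
step 7: .....****....
step 8: ....**..**...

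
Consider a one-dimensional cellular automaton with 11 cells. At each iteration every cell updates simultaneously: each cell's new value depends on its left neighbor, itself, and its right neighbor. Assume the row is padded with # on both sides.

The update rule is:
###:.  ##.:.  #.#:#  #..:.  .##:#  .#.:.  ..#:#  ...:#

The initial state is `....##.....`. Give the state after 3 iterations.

...####..##

.####..####
##....##...
...####..##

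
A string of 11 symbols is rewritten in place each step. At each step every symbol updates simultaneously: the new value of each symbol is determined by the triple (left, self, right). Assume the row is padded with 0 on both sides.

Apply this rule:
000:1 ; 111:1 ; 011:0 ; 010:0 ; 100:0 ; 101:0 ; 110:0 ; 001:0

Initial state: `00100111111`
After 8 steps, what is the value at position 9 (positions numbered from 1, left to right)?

step 1: 10000011110
step 2: 00111001100
step 3: 10010000001
step 4: 00000111100
step 5: 11110011001
step 6: 01100000000
step 7: 00001111111
step 8: 11100111110
position 9 holds 1

1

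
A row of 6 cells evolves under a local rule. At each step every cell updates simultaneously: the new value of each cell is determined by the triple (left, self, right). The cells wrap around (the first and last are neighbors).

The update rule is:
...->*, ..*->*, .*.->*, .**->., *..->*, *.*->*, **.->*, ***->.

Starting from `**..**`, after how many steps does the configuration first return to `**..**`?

12

.***..
*..***
***...
..****
**...*
.****.
*...**
****..
...***
***..*
..***.
**..**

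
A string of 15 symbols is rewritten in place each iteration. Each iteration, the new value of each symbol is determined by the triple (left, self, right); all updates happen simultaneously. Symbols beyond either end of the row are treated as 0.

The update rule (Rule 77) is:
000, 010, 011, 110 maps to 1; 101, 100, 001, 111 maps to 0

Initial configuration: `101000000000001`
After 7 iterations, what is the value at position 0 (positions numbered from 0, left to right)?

101011111111101
101010000000101
101010111110101
101010100010101
101010101010101
101010101010101  (fixed point — unchanged through iteration 7)
position 0 holds 1

1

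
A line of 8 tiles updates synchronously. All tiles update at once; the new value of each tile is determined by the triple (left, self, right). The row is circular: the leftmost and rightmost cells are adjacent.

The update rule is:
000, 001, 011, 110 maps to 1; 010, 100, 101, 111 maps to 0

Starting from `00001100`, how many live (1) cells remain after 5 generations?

3

11111101
00000101
01111000
11001011
01010010
count of 1: 3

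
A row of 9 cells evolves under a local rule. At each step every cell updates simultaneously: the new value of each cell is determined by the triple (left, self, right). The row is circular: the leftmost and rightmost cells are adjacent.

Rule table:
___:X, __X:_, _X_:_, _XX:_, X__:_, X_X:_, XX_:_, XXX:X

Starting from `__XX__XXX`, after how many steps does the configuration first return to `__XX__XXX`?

6

_______X_
XXXXXX___
_XXXX__X_
__XX_____
X____XXXX
__XX__XXX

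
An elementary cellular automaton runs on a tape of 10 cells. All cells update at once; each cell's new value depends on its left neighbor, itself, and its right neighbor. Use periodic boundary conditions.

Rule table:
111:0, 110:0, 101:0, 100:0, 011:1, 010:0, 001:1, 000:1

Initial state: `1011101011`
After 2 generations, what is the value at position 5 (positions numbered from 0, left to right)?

0010000010
1100111100
position 5 holds 1

1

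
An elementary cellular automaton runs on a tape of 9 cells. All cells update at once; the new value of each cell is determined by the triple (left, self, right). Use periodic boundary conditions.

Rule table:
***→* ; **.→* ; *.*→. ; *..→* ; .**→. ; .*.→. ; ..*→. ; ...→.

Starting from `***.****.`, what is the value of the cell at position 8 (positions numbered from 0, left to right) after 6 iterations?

iteration 1: .**..***.
iteration 2: ..**..***
iteration 3: *..**..**
iteration 4: **..**..*
iteration 5: ***..**..
iteration 6: .***..**.
position 8 holds .

.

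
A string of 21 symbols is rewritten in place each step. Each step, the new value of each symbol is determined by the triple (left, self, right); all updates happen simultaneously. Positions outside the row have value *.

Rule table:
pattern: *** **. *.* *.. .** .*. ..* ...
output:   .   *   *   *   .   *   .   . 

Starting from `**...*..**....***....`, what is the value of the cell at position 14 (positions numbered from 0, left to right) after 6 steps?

step 1: .**..**..**.....**...
step 2: *.**..**..**.....**..
step 3: **.**..**..**.....**.
step 4: .**.**..**..**.....**
step 5: *.**.**..**..**......
step 6: **.**.**..**..**.....
position 14 holds *

*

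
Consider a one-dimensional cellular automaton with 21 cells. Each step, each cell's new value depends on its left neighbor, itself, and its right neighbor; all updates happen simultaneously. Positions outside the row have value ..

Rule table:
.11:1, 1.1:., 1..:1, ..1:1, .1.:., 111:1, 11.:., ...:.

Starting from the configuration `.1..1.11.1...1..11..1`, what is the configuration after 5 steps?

step 1: 1.11..1...1.1.111.11.
step 2: ..1.11.1.1....11..1.1
step 3: .1..1.....1..11.11...
step 4: 1.11.1...1.111..1.1..
step 5: ..1...1.1..11.11...1.

..1...1.1..11.11...1.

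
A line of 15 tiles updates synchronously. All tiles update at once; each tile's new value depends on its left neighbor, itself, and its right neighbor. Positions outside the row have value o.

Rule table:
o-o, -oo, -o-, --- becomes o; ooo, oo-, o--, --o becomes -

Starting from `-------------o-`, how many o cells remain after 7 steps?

-ooooooooooo-oo
oo----------oo-
---oooooooo-o-o
-o-o-------oooo
oooo-ooooo-o---
----oo----oo-o-
-oo-o--oo-o-ooo
count of o: 9

9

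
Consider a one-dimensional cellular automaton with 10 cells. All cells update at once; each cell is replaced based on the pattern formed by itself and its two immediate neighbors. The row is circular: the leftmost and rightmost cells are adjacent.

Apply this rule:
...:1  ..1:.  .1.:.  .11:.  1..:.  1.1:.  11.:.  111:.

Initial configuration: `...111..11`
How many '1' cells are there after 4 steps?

.1........
...1111111
.1........  (repeats step 1; period 2)
step 4: ...1111111
count of 1: 7

7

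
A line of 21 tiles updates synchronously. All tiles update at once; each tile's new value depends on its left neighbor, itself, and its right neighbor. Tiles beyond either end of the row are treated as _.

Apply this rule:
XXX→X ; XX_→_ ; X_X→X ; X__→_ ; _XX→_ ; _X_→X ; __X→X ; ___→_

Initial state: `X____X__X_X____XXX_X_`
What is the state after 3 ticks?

tick 1: X___XX_XXXX___X_X_XX_
tick 2: X__X__X_XX___XXXXX___
tick 3: X_XX_XXX____X_XXX____

X_XX_XXX____X_XXX____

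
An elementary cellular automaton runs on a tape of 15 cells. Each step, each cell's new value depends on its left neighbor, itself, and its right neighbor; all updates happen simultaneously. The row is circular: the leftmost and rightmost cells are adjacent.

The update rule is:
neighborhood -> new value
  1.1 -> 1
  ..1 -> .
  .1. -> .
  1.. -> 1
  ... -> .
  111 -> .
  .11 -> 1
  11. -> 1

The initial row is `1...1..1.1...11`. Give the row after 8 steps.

11...1..1.1..1.
111...1..1.1..1
..11...1..1.1.1
1.111...1..1.1.
.11.11...1..1.1
1111111...1..1.
1.....11...1..1
11....111...1.1

11....111...1.1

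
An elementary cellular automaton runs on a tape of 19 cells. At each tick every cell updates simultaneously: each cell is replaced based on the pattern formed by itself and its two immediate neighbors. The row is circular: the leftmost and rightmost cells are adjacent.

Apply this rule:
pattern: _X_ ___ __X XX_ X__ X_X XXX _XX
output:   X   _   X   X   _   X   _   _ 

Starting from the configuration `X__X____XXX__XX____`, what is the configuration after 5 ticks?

X_X___XXX___X__X_X_

X_XX___X__X_X_X___X
XX_X__XX_XXXXXX__X_
_XXX_X_XX_____X_XXX
X__XXXX_X____XXX__X
X_X___XXX___X__X_X_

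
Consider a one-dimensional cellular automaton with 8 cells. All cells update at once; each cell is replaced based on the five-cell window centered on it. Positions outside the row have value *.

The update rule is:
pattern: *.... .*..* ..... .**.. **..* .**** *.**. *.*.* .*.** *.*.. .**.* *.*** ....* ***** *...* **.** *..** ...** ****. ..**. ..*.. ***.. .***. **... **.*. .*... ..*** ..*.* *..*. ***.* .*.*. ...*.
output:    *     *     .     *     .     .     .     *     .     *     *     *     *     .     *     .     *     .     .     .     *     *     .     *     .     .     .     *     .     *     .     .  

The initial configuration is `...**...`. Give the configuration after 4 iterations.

**..***.
.*.*..*.
.*.**.*.
.*..*.*.

.*..*.*.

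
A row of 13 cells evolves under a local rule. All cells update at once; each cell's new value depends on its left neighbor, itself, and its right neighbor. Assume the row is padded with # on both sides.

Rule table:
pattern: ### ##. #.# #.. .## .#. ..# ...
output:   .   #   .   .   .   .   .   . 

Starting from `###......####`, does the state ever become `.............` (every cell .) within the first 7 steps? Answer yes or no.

yes

..#..........
.............
all cells are . at step 2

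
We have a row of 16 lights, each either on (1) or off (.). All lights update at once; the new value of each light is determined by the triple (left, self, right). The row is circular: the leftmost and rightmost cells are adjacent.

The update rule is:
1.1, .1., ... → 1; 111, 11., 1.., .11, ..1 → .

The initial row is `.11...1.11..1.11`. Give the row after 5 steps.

1...1.11....11..
1.1.11...11.....
1111...1....111.
.....1.1.11....1
.111.1111...11.1

.111.1111...11.1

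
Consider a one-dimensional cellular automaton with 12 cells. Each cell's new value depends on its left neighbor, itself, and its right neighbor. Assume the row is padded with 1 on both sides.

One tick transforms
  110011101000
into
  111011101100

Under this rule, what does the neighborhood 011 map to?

1

At position 4 the neighborhood is 011; the next row has 1 there.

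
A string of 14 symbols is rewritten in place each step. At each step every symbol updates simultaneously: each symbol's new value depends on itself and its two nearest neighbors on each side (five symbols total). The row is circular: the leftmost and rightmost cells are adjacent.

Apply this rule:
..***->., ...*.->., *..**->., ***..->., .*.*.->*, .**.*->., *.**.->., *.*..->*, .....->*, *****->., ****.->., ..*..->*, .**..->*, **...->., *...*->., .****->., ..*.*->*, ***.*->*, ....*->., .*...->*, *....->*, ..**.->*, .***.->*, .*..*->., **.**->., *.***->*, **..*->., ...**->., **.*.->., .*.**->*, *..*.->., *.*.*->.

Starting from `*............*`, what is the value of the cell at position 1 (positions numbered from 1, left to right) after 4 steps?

step 1: *.*********..*
step 2: ..*..........*
step 3: ..*********..*
step 4: .............*
position 1 holds .

.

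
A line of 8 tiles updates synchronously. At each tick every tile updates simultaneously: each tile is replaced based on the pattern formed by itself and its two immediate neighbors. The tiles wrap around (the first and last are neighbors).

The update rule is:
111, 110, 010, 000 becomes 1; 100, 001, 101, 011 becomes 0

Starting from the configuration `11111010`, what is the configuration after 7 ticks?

01111010
00111010
10011010
10001010
10101010
10101010  (fixed point — unchanged through tick 7)

10101010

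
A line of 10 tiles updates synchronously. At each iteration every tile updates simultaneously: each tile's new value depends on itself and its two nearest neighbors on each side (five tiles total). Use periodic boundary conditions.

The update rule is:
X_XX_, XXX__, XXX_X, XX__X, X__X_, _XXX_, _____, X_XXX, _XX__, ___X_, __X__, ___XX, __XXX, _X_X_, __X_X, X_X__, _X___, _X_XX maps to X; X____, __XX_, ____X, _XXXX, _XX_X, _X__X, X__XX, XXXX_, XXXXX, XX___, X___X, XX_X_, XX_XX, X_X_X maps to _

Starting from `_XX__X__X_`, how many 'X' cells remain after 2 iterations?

5

__XXXX_XX_
_XX__X_XX_
count of X: 5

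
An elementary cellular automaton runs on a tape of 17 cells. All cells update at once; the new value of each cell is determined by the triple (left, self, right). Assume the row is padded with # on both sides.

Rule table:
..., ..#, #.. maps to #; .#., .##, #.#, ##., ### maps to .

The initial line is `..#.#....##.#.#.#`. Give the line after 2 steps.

..###....########

##...####........
..###....########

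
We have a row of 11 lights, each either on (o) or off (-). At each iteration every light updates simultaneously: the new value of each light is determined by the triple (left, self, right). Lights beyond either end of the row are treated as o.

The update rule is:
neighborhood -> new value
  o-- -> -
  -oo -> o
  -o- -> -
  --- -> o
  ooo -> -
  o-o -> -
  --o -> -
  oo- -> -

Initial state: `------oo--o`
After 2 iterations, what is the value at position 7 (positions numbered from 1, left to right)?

-oooo-o---o
-o------o-o
position 7 holds -

-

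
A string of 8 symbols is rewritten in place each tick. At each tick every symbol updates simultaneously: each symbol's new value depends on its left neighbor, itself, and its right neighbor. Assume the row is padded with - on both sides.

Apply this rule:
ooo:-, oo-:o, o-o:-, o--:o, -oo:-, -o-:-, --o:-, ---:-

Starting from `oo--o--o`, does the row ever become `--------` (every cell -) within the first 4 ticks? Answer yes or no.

no

-oo--o--
--oo--o-
---oo--o
----oo--
tick 4 is ----oo--, still not uniform -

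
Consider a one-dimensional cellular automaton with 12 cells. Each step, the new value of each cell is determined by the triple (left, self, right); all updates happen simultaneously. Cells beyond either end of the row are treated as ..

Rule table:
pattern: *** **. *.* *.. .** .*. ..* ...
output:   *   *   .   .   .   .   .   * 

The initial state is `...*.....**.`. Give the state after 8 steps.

step 1: **...***..*.
step 2: .*.*..**....
step 3: .......*.***
step 4: ******....**
step 5: .*****.**..*
step 6: ..****..*...
step 7: *..***....**
step 8: ....**.**..*

....**.**..*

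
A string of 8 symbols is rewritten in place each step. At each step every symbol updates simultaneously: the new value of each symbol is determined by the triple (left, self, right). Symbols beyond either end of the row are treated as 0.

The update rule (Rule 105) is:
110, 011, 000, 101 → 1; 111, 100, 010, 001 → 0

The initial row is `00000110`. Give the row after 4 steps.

11000000

step 1: 11110110
step 2: 10011110
step 3: 00010010
step 4: 11000000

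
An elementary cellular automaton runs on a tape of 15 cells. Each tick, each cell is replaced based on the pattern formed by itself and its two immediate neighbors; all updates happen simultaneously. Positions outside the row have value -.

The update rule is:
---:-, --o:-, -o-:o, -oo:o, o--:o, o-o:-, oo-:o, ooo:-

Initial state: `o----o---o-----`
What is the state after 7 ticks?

o-oo-o-o-o-o-oo

oo---oo--oo----
ooo--ooo-ooo---
o-oo-o-o-o-oo--
o-oo-o-o-o-ooo-
o-oo-o-o-o-o-oo
o-oo-o-o-o-o-oo  (fixed point — unchanged through tick 7)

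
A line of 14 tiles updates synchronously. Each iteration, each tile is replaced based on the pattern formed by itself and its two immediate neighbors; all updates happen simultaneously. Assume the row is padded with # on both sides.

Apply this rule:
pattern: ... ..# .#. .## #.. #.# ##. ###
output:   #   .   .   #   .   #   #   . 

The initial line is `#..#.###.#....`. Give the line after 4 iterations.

.####.#.......

#...##.##..##.
#.#.#####..###
##.##...#..#..
.####.#.......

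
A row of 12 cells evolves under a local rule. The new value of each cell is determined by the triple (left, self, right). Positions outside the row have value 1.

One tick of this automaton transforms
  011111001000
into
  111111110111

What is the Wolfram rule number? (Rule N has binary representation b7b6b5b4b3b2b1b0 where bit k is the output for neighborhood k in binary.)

position 2: 111 → 1  (bit 7 = 1)
position 5: 110 → 1  (bit 6 = 1)
position 0: 101 → 1  (bit 5 = 1)
position 6: 100 → 1  (bit 4 = 1)
position 1: 011 → 1  (bit 3 = 1)
position 8: 010 → 0  (bit 2 = 0)
position 7: 001 → 1  (bit 1 = 1)
position 10: 000 → 1  (bit 0 = 1)
bits b7..b0 = 11111011 = 251

251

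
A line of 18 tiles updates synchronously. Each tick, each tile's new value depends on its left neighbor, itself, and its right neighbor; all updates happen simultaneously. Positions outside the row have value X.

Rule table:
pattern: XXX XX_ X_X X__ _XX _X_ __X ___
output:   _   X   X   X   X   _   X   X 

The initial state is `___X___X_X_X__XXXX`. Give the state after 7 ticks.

XXX_XXXXX_XXXXX___

XXX_XXX_X_X_XXX___
__XXX_XX_X_XX_XXXX
XXX_XXXXX_XXXXX___
__XXX___XXX___XXXX
XXX_XXXXX_XXXXX___  (repeats tick 3; period 2)
tick 7: XXX_XXXXX_XXXXX___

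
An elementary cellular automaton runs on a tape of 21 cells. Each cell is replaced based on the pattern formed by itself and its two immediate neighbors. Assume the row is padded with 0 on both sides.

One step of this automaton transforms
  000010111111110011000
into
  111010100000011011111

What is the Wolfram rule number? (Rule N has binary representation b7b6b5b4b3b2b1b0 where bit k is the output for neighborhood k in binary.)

position 7: 111 → 0  (bit 7 = 0)
position 13: 110 → 1  (bit 6 = 1)
position 5: 101 → 0  (bit 5 = 0)
position 14: 100 → 1  (bit 4 = 1)
position 6: 011 → 1  (bit 3 = 1)
position 4: 010 → 1  (bit 2 = 1)
position 3: 001 → 0  (bit 1 = 0)
position 0: 000 → 1  (bit 0 = 1)
bits b7..b0 = 01011101 = 93

93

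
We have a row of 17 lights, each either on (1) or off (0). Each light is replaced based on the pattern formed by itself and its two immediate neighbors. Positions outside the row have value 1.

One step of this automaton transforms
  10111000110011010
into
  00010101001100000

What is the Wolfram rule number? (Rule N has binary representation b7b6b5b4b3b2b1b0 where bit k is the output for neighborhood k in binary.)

146

position 3: 111 → 1  (bit 7 = 1)
position 0: 110 → 0  (bit 6 = 0)
position 1: 101 → 0  (bit 5 = 0)
position 5: 100 → 1  (bit 4 = 1)
position 2: 011 → 0  (bit 3 = 0)
position 15: 010 → 0  (bit 2 = 0)
position 7: 001 → 1  (bit 1 = 1)
position 6: 000 → 0  (bit 0 = 0)
bits b7..b0 = 10010010 = 146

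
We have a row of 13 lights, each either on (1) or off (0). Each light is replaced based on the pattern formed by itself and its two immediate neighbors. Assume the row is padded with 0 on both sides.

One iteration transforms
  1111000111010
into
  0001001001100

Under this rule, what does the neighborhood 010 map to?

At position 11 the neighborhood is 010; the next row has 0 there.

0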